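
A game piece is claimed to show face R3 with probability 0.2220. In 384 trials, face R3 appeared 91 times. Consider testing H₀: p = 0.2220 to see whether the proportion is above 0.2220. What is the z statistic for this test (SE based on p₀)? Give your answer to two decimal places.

p̂ = 91/384 ≈ 0.2370.
Standard error under H₀: √(0.222×0.778/384) = 0.0212.
z = (0.2370 − 0.222)/0.0212 = 0.0150/0.0212 = 0.71.

z = 0.71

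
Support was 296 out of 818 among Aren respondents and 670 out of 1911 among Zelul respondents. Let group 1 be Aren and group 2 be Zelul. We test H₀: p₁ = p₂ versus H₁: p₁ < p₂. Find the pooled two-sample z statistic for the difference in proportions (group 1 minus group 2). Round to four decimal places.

p̂₁ = 296/818 ≈ 0.361858, p̂₂ = 670/1911 ≈ 0.350602.
Pooled p̂ = (296+670)/(818+1911) = 966/2729 = 0.353976.
SE = √(p̂(1−p̂)(1/n₁+1/n₂)) = √(0.353976·0.646024·0.00174578) = √(0.00039922) = 0.019980.
z = (0.361858 − 0.350602)/0.019980 = 0.011256/0.019980 = 0.5634.
p-value = P(Z < 0.563) ≈ 0.7134.

z = 0.5634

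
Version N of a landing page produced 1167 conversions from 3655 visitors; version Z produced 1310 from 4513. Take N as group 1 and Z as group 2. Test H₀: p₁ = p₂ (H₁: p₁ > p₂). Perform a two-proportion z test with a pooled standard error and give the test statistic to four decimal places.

z = 2.8367

p̂₁ = 1167/3655 ≈ 0.3192886, p̂₂ = 1310/4513 ≈ 0.2902725.
Pooled p̂ = (1167+1310)/(3655+4513) = 2477/8168 = 0.3032566.
SE = √(p̂(1−p̂)(1/n₁+1/n₂)) = √(0.3032566·0.6967434·0.00049518) = √(0.000104628) = 0.0102288.
z = (0.3192886 − 0.2902725)/0.0102288 = 0.0290161/0.0102288 = 2.8367.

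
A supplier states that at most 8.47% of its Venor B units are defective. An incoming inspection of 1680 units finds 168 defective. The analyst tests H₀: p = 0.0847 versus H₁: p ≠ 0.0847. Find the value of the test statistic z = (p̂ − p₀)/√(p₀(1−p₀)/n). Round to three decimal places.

z = 2.252

p̂ = 168/1680 = 0.100000.
Standard error under H₀: √(0.0847×0.9153/1680) = 0.006793.
z = (0.100000 − 0.0847)/0.006793 = 0.015300/0.006793 = 2.252.
Two-sided p-value ≈ 2·Φ(−2.252) = 0.0243.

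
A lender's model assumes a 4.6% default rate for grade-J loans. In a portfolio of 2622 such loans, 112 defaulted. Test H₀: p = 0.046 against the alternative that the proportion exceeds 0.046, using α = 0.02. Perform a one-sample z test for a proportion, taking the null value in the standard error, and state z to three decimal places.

z = -0.803

p̂ = 112/2622 ≈ 0.042715.
SE = √(p₀(1−p₀)/n) = √(0.043884/2622) = 0.004091.
z = (0.042715 − 0.046)/0.004091 = -0.003285/0.004091 = -0.803.
p-value = P(Z > -0.803) ≈ 0.7890, so at α = 0.02 we fail to reject H₀.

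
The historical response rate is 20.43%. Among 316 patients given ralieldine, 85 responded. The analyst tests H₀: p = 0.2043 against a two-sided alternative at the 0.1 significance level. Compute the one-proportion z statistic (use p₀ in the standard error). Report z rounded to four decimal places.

z = 2.8520

p̂ = 85/316 ≈ 0.268987.
SE = √(p₀(1−p₀)/n) = √(0.16256/316) = 0.022681.
z = (0.268987 − 0.2043)/0.022681 = 0.064687/0.022681 = 2.8520.
p-value = 2·P(Z > 2.852) ≈ 0.0043, so at α = 0.1 we reject H₀.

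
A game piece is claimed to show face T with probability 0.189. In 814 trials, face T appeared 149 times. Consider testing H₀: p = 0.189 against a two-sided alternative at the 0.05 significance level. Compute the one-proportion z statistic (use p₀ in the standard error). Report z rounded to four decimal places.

p̂ = 149/814 ≈ 0.183047.
Under H₀, SE = √(0.189·0.811/814) = √(0.000188303) = 0.013722.
z = (0.183047 − 0.189)/0.013722 = -0.005953/0.013722 = -0.4338.
p-value = 2·P(Z > 0.434) ≈ 0.6644, so at α = 0.05 we fail to reject H₀.

z = -0.4338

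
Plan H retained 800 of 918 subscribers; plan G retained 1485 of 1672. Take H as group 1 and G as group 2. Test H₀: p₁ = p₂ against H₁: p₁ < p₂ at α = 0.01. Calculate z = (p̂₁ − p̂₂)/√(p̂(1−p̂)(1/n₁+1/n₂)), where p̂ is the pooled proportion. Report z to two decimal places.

z = -1.26

p̂₁ = 800/918 = 0.87146, p̂₂ = 1485/1672 = 0.88816.
Pooled p̂ = (800+1485)/(918+1672) = 2285/2590 = 0.88224.
SE = √(0.103893 × 0.00168741) = 0.01324.
z = (0.87146 − 0.88816)/0.01324 = -0.01670/0.01324 = -1.26.
p-value = P(Z < -1.261) ≈ 0.1036; since p > α = 0.01, fail to reject H₀.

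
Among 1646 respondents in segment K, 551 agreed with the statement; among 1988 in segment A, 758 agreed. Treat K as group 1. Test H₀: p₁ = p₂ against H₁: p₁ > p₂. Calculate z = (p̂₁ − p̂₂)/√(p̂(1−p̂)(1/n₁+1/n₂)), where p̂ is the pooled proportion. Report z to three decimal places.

z = -2.909

p̂₁ = 551/1646 ≈ 0.33475, p̂₂ = 758/1988 ≈ 0.38129.
Pooled p̂ = (551+758)/(1646+1988) = 1309/3634 = 0.36021.
SE = √(0.230459 × 0.00111055) = 0.01600.
z = (0.33475 − 0.38129)/0.01600 = -0.04654/0.01600 = -2.909.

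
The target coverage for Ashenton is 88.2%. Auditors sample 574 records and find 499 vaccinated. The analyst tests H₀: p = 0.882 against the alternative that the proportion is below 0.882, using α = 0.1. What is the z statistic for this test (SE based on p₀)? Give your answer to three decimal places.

p̂ = 499/574 = 0.86934.
SE = √(p₀(1−p₀)/n) = √(0.10408/574) = 0.01347.
z = (0.86934 − 0.882)/0.01347 = -0.01266/0.01347 = -0.940.
p-value = P(Z < -0.940) ≈ 0.1735. With α = 0.1, fail to reject H₀.

z = -0.940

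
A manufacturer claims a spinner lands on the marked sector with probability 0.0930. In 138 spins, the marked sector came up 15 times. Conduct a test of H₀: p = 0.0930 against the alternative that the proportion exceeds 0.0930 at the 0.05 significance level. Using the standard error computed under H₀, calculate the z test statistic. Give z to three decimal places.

z = 0.635

p̂ = 15/138 = 0.10870.
Under H₀, SE = √(0.093·0.907/138) = √(0.000611239) = 0.02472.
z = (0.10870 − 0.093)/0.02472 = 0.01570/0.02472 = 0.635.
p-value = P(Z > 0.635) ≈ 0.2628, so at α = 0.05 we fail to reject H₀.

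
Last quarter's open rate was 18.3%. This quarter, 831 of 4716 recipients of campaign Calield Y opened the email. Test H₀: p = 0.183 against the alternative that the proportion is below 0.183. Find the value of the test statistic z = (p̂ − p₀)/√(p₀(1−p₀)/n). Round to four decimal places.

p̂ = 831/4716 ≈ 0.1762087.
Under H₀, SE = √(0.183·0.817/4716) = √(3.17029e-05) = 0.0056305.
z = (0.1762087 − 0.183)/0.0056305 = -0.0067913/0.0056305 = -1.2062.
p-value = P(Z < -1.206) ≈ 0.1139.

z = -1.2062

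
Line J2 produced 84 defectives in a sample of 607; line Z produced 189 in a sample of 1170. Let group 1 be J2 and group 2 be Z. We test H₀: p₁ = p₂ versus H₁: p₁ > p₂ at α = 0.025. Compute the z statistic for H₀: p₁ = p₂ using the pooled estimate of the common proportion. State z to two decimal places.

p̂₁ = 84/607 ≈ 0.1384, p̂₂ = 189/1170 ≈ 0.1615.
Pooled p̂ = (84+189)/(607+1170) = 273/1777 = 0.1536.
SE = √(0.130028 × 0.00250215) = 0.0180.
z = (0.1384 − 0.1615)/0.0180 = -0.0231/0.0180 = -1.28.
p-value = P(Z > -1.284) ≈ 0.9004; since p > α = 0.025, fail to reject H₀.

z = -1.28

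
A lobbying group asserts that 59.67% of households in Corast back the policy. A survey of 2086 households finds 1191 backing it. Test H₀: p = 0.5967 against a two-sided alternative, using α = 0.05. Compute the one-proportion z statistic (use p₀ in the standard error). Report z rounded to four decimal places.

p̂ = 1191/2086 = 0.5709492.
Under H₀, SE = √(0.5967·0.4033/2086) = √(0.000115364) = 0.0107408.
z = (0.5709492 − 0.5967)/0.0107408 = -0.0257508/0.0107408 = -2.3975.
p-value = 2·P(Z > 2.397) ≈ 0.0165, so at α = 0.05 we reject H₀.

z = -2.3975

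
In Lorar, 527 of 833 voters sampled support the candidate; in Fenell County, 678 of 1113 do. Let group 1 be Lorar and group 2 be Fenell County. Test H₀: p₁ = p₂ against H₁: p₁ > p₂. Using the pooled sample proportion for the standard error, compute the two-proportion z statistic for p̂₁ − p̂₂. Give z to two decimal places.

z = 1.06

p̂₁ = 527/833 ≈ 0.6327, p̂₂ = 678/1113 ≈ 0.6092.
Pooled p̂ = (527+678)/(833+1113) = 1205/1946 = 0.6192.
SE = √(p̂(1−p̂)(1/n₁+1/n₂)) = √(0.6192·0.3808·0.00209895) = √(0.000494905) = 0.0222.
z = (0.6327 − 0.6092)/0.0222 = 0.0235/0.0222 = 1.06.
p-value = P(Z > 1.056) ≈ 0.1455.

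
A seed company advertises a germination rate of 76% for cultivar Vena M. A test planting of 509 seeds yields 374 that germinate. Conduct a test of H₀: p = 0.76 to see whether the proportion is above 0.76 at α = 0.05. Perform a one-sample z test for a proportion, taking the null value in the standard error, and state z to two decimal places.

p̂ = 374/509 = 0.7348.
Under H₀, SE = √(0.76·0.24/509) = √(0.00035835) = 0.0189.
z = (0.7348 − 0.76)/0.0189 = -0.0252/0.0189 = -1.33.
p-value = P(Z > -1.333) ≈ 0.9087. With α = 0.05, fail to reject H₀.

z = -1.33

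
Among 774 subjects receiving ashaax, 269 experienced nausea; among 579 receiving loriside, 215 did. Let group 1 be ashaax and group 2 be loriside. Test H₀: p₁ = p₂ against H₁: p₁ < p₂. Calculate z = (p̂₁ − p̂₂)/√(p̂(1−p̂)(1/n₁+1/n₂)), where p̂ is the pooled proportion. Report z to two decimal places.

p̂₁ = 269/774 = 0.3475, p̂₂ = 215/579 = 0.3713.
Pooled p̂ = (269+215)/(774+579) = 484/1353 = 0.3577.
SE = √(p̂(1−p̂)(1/n₁+1/n₂)) = √(0.3577·0.6423·0.00301911) = √(0.000693662) = 0.0263.
z = (0.3475 − 0.3713)/0.0263 = -0.0238/0.0263 = -0.90.

z = -0.90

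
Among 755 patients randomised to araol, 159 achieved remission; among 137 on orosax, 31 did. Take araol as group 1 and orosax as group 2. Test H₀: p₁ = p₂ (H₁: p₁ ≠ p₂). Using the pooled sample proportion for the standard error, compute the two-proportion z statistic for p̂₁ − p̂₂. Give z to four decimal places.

z = -0.4124

p̂₁ = 159/755 ≈ 0.210596, p̂₂ = 31/137 ≈ 0.226277.
Pooled p̂ = (159+31)/(755+137) = 190/892 = 0.213004.
SE = √(p̂(1−p̂)(1/n₁+1/n₂)) = √(0.213004·0.786996·0.00862377) = √(0.00144563) = 0.038021.
z = (0.210596 − 0.226277)/0.038021 = -0.015681/0.038021 = -0.4124.
p-value = 2·P(Z > 0.412) ≈ 0.6800.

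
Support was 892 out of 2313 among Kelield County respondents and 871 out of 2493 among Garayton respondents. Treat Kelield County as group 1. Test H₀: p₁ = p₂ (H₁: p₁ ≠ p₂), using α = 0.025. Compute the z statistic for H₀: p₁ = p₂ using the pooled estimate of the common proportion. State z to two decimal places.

p̂₁ = 892/2313 ≈ 0.38565, p̂₂ = 871/2493 ≈ 0.34938.
Pooled p̂ = (892+871)/(2313+2493) = 1763/4806 = 0.36683.
SE = √(p̂(1−p̂)(1/n₁+1/n₂)) = √(0.36683·0.63317·0.000833462) = √(0.000193585) = 0.01391.
z = (0.38565 − 0.34938)/0.01391 = 0.03627/0.01391 = 2.61.
p-value = 2·P(Z > 2.607) ≈ 0.0091; since p < α = 0.025, reject H₀.

z = 2.61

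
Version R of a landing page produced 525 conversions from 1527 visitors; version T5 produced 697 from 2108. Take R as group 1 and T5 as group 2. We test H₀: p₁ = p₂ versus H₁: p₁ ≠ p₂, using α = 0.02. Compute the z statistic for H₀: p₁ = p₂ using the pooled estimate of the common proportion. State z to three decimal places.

p̂₁ = 525/1527 = 0.34381, p̂₂ = 697/2108 = 0.33065.
Pooled p̂ = (525+697)/(1527+2108) = 1222/3635 = 0.33618.
SE = √(p̂(1−p̂)(1/n₁+1/n₂)) = √(0.33618·0.66382·0.00112926) = √(0.000252008) = 0.01587.
z = (0.34381 − 0.33065)/0.01587 = 0.01316/0.01587 = 0.829.
p-value = 2·P(Z > 0.829) ≈ 0.4069, so at α = 0.02 we fail to reject H₀.

z = 0.829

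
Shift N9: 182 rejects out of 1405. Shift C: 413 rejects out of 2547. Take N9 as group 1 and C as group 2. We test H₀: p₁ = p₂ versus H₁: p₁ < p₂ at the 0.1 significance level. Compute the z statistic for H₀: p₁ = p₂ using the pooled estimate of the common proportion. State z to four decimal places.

z = -2.7443

p̂₁ = 182/1405 ≈ 0.1295374, p̂₂ = 413/2547 ≈ 0.1621516.
Pooled p̂ = (182+413)/(1405+2547) = 595/3952 = 0.1505567.
SE = √(0.127889 × 0.00110436) = 0.0118843.
z = (0.1295374 − 0.1621516)/0.0118843 = -0.0326142/0.0118843 = -2.7443.
p-value = P(Z < -2.744) ≈ 0.0030. With α = 0.1, reject H₀.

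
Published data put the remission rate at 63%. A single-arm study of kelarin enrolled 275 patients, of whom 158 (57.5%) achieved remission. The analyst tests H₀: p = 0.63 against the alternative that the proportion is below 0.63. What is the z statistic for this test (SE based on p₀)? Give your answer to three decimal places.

z = -1.905

p̂ = 158/275 ≈ 0.57455.
Under H₀, SE = √(0.63·0.37/275) = √(0.000847636) = 0.02911.
z = (0.57455 − 0.63)/0.02911 = -0.05545/0.02911 = -1.905.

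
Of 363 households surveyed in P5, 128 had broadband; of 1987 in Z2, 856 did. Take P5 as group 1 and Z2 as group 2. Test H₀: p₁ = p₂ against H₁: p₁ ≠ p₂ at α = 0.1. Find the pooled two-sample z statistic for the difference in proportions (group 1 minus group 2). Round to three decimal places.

p̂₁ = 128/363 = 0.35262, p̂₂ = 856/1987 = 0.43080.
Pooled p̂ = (128+856)/(363+1987) = 984/2350 = 0.41872.
SE = √(p̂(1−p̂)(1/n₁+1/n₂)) = √(0.41872·0.58128·0.00325809) = √(0.000793) = 0.02816.
z = (0.35262 − 0.43080)/0.02816 = -0.07818/0.02816 = -2.776.
p-value = 2·P(Z > 2.776) ≈ 0.0055; since p < α = 0.1, reject H₀.

z = -2.776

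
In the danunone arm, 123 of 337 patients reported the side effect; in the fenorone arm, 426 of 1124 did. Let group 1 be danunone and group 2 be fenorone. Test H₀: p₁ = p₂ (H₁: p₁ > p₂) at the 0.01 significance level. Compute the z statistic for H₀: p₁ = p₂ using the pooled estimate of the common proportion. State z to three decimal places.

z = -0.466

p̂₁ = 123/337 = 0.36499, p̂₂ = 426/1124 = 0.37900.
Pooled p̂ = (123+426)/(337+1124) = 549/1461 = 0.37577.
SE = √(p̂(1−p̂)(1/n₁+1/n₂)) = √(0.37577·0.62423·0.00385704) = √(0.000904734) = 0.03008.
z = (0.36499 − 0.37900)/0.03008 = -0.01401/0.03008 = -0.466.
p-value = P(Z > -0.466) ≈ 0.6794, so at α = 0.01 we fail to reject H₀.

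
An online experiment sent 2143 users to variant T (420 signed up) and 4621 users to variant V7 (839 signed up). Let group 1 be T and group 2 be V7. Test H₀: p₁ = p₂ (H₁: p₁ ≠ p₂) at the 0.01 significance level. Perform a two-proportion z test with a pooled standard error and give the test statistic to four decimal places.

z = 1.4180

p̂₁ = 420/2143 = 0.1959869, p̂₂ = 839/4621 = 0.1815624.
Pooled p̂ = (420+839)/(2143+4621) = 1259/6764 = 0.1861325.
SE = √(0.151487 × 0.000683039) = 0.0101721.
z = (0.1959869 − 0.1815624)/0.0101721 = 0.0144245/0.0101721 = 1.4180.
p-value = 2·P(Z > 1.418) ≈ 0.1562; since p > α = 0.01, fail to reject H₀.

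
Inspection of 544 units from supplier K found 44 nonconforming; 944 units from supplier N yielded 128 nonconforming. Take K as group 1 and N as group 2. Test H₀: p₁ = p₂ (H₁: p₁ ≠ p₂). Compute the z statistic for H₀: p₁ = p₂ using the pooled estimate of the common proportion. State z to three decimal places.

z = -3.179

p̂₁ = 44/544 ≈ 0.08088, p̂₂ = 128/944 ≈ 0.13559.
Pooled p̂ = (44+128)/(544+944) = 172/1488 = 0.11559.
SE = √(0.10223 × 0.00289756) = 0.01721.
z = (0.08088 − 0.13559)/0.01721 = -0.05471/0.01721 = -3.179.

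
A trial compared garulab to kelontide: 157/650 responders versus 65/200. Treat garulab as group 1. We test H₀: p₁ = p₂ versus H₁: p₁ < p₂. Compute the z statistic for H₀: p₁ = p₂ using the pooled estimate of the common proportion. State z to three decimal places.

p̂₁ = 157/650 ≈ 0.24154, p̂₂ = 65/200 ≈ 0.32500.
Pooled p̂ = (157+65)/(650+200) = 222/850 = 0.26118.
SE = √(p̂(1−p̂)(1/n₁+1/n₂)) = √(0.26118·0.73882·0.00653846) = √(0.00126168) = 0.03552.
z = (0.24154 − 0.32500)/0.03552 = -0.08346/0.03552 = -2.350.
p-value = P(Z < -2.350) ≈ 0.0094.

z = -2.350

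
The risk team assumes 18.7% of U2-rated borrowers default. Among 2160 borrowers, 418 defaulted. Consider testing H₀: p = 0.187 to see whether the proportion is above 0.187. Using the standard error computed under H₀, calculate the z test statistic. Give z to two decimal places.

z = 0.78

p̂ = 418/2160 = 0.19352.
Standard error under H₀: √(0.187×0.813/2160) = 0.00839.
z = (0.19352 − 0.187)/0.00839 = 0.00652/0.00839 = 0.78.
p-value = P(Z > 0.777) ≈ 0.2186.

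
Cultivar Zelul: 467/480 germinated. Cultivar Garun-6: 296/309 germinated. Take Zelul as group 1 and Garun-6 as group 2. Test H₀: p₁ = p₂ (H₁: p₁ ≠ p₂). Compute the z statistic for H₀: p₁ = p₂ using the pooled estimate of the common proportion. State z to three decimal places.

p̂₁ = 467/480 = 0.97292, p̂₂ = 296/309 = 0.95793.
Pooled p̂ = (467+296)/(480+309) = 763/789 = 0.96705.
SE = √(0.0318672 × 0.00531958) = 0.01302.
z = (0.97292 − 0.95793)/0.01302 = 0.01499/0.01302 = 1.151.
p-value = 2·P(Z > 1.151) ≈ 0.2497.

z = 1.151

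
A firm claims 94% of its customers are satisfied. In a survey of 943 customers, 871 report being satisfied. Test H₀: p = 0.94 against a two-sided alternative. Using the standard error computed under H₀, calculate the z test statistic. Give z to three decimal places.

p̂ = 871/943 = 0.923648.
SE = √(p₀(1−p₀)/n) = √(0.0564/943) = 0.007734.
z = (0.923648 − 0.94)/0.007734 = -0.016352/0.007734 = -2.114.
p-value = 2·P(Z > 2.114) ≈ 0.0345.

z = -2.114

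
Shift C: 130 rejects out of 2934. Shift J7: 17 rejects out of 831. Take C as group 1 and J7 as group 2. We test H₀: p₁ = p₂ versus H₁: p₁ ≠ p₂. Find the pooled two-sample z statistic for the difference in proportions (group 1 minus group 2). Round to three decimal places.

z = 3.133

p̂₁ = 130/2934 ≈ 0.044308, p̂₂ = 17/831 ≈ 0.020457.
Pooled p̂ = (130+17)/(2934+831) = 147/3765 = 0.039044.
SE = √(0.0375194 × 0.0015442) = 0.007612.
z = (0.044308 − 0.020457)/0.007612 = 0.023851/0.007612 = 3.133.
p-value = 2·P(Z > 3.133) ≈ 0.0017.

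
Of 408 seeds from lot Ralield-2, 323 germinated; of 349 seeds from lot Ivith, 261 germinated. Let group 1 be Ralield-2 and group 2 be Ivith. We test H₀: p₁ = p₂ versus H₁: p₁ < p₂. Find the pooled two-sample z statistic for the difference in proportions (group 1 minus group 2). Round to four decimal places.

p̂₁ = 323/408 ≈ 0.791667, p̂₂ = 261/349 ≈ 0.747851.
Pooled p̂ = (323+261)/(408+349) = 584/757 = 0.771466.
SE = √(p̂(1−p̂)(1/n₁+1/n₂)) = √(0.771466·0.228534·0.00531631) = √(0.000937298) = 0.030615.
z = (0.791667 − 0.747851)/0.030615 = 0.043816/0.030615 = 1.4312.
p-value = P(Z < 1.431) ≈ 0.9238.

z = 1.4312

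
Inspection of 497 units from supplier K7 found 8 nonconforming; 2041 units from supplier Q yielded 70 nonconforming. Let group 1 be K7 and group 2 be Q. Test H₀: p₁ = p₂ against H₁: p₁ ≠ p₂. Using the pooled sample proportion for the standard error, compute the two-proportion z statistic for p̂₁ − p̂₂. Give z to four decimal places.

p̂₁ = 8/497 = 0.016097, p̂₂ = 70/2041 = 0.034297.
Pooled p̂ = (8+70)/(497+2041) = 78/2538 = 0.030733.
SE = √(p̂(1−p̂)(1/n₁+1/n₂)) = √(0.030733·0.969267·0.00250203) = √(7.45313e-05) = 0.008633.
z = (0.016097 − 0.034297)/0.008633 = -0.018200/0.008633 = -2.1082.
p-value = 2·P(Z > 2.108) ≈ 0.0350.

z = -2.1082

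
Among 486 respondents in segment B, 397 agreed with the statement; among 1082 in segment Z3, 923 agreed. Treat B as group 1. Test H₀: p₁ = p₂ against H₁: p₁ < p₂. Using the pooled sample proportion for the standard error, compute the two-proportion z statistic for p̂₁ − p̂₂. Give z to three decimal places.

p̂₁ = 397/486 ≈ 0.816872, p̂₂ = 923/1082 ≈ 0.853050.
Pooled p̂ = (397+923)/(486+1082) = 1320/1568 = 0.841837.
SE = √(0.133148 × 0.00298183) = 0.019925.
z = (0.816872 − 0.853050)/0.019925 = -0.036178/0.019925 = -1.816.

z = -1.816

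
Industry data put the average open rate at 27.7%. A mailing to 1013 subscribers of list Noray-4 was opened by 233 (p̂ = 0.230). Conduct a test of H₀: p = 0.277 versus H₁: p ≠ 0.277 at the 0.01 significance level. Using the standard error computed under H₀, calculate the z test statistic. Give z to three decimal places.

z = -3.342

p̂ = 233/1013 ≈ 0.23001.
Standard error under H₀: √(0.277×0.723/1013) = 0.01406.
z = (0.23001 − 0.277)/0.01406 = -0.04699/0.01406 = -3.342.
Two-sided p-value ≈ 2·Φ(−3.342) = 0.0008; since p < α = 0.01, reject H₀.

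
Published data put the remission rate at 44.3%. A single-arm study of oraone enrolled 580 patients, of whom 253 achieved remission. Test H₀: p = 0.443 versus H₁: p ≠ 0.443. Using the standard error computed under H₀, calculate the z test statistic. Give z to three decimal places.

p̂ = 253/580 = 0.43621.
Standard error under H₀: √(0.443×0.557/580) = 0.02063.
z = (0.43621 − 0.443)/0.02063 = -0.00679/0.02063 = -0.329.
p-value = 2·P(Z > 0.329) ≈ 0.7419.

z = -0.329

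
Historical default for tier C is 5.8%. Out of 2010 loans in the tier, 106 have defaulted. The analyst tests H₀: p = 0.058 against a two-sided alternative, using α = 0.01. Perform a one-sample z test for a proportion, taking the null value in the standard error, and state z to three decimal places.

z = -1.010

p̂ = 106/2010 ≈ 0.05274.
SE = √(p₀(1−p₀)/n) = √(0.054636/2010) = 0.00521.
z = (0.05274 − 0.058)/0.00521 = -0.00526/0.00521 = -1.010.
Two-sided p-value ≈ 2·Φ(−1.010) = 0.3127; since p > α = 0.01, fail to reject H₀.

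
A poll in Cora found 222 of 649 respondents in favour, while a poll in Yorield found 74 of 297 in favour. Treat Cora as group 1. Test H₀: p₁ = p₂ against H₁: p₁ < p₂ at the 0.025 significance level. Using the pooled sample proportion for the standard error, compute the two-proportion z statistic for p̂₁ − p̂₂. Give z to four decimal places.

p̂₁ = 222/649 ≈ 0.342065, p̂₂ = 74/297 ≈ 0.249158.
Pooled p̂ = (222+74)/(649+297) = 296/946 = 0.312896.
SE = √(0.214992 × 0.00490784) = 0.032483.
z = (0.342065 − 0.249158)/0.032483 = 0.092907/0.032483 = 2.8602.
p-value = P(Z < 2.860) ≈ 0.9979, so at α = 0.025 we fail to reject H₀.

z = 2.8602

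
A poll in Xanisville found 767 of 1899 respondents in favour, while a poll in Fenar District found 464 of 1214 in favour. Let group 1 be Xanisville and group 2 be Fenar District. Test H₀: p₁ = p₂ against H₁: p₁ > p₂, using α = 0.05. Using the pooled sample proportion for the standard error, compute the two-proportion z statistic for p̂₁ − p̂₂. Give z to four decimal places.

z = 1.2072

p̂₁ = 767/1899 ≈ 0.403897, p̂₂ = 464/1214 ≈ 0.382208.
Pooled p̂ = (767+464)/(1899+1214) = 1231/3113 = 0.395438.
SE = √(p̂(1−p̂)(1/n₁+1/n₂)) = √(0.395438·0.604562·0.00135032) = √(0.000322816) = 0.017967.
z = (0.403897 − 0.382208)/0.017967 = 0.021689/0.017967 = 1.2072.
p-value = P(Z > 1.207) ≈ 0.1137; since p > α = 0.05, fail to reject H₀.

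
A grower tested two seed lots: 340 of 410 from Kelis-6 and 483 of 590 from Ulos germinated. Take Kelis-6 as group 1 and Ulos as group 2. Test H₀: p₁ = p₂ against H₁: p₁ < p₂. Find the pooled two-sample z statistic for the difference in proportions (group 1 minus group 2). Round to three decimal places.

p̂₁ = 340/410 = 0.82927, p̂₂ = 483/590 = 0.81864.
Pooled p̂ = (340+483)/(410+590) = 823/1000 = 0.82300.
SE = √(0.145671 × 0.00413394) = 0.02454.
z = (0.82927 − 0.81864)/0.02454 = 0.01063/0.02454 = 0.433.
p-value = P(Z < 0.433) ≈ 0.6675.

z = 0.433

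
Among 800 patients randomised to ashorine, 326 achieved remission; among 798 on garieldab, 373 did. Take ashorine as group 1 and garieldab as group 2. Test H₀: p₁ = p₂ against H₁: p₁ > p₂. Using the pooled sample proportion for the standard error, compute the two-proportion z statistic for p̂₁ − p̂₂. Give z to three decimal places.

z = -2.414

p̂₁ = 326/800 = 0.40750, p̂₂ = 373/798 = 0.46742.
Pooled p̂ = (326+373)/(800+798) = 699/1598 = 0.43742.
SE = √(0.246084 × 0.00250313) = 0.02482.
z = (0.40750 − 0.46742)/0.02482 = -0.05992/0.02482 = -2.414.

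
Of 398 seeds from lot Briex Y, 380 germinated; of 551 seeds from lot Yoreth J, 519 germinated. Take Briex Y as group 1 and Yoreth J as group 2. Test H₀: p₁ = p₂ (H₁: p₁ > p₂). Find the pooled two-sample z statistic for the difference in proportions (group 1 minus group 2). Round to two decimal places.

p̂₁ = 380/398 = 0.95477, p̂₂ = 519/551 = 0.94192.
Pooled p̂ = (380+519)/(398+551) = 899/949 = 0.94731.
SE = √(0.0499111 × 0.00432744) = 0.01470.
z = (0.95477 − 0.94192)/0.01470 = 0.01285/0.01470 = 0.87.

z = 0.87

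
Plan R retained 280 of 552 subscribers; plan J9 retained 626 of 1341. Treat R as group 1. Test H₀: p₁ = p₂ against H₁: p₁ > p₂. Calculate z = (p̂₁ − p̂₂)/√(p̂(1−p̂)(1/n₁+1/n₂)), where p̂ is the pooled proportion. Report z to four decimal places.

p̂₁ = 280/552 = 0.5072464, p̂₂ = 626/1341 = 0.4668158.
Pooled p̂ = (280+626)/(552+1341) = 906/1893 = 0.4786054.
SE = √(p̂(1−p̂)(1/n₁+1/n₂)) = √(0.4786054·0.5213946·0.00255731) = √(0.000638156) = 0.0252618.
z = (0.5072464 − 0.4668158)/0.0252618 = 0.0404306/0.0252618 = 1.6005.
p-value = P(Z > 1.600) ≈ 0.0547.

z = 1.6005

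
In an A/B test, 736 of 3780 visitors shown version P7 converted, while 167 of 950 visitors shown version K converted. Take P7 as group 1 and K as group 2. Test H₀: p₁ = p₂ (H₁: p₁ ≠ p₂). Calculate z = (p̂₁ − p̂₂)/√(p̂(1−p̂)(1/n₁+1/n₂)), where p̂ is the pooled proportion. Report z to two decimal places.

p̂₁ = 736/3780 ≈ 0.19471, p̂₂ = 167/950 ≈ 0.17579.
Pooled p̂ = (736+167)/(3780+950) = 903/4730 = 0.19091.
SE = √(0.154463 × 0.00131718) = 0.01426.
z = (0.19471 − 0.17579)/0.01426 = 0.01892/0.01426 = 1.33.
Two-sided p-value ≈ 2·Φ(−1.326) = 0.1847.

z = 1.33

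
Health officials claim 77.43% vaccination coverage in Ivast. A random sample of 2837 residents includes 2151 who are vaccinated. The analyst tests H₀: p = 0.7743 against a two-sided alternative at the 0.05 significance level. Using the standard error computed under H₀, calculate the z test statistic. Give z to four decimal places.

p̂ = 2151/2837 ≈ 0.758195.
Standard error under H₀: √(0.7743×0.2257/2837) = 0.007849.
z = (0.758195 − 0.7743)/0.007849 = -0.016105/0.007849 = -2.0519.
p-value = 2·P(Z > 2.052) ≈ 0.0402. With α = 0.05, reject H₀.

z = -2.0519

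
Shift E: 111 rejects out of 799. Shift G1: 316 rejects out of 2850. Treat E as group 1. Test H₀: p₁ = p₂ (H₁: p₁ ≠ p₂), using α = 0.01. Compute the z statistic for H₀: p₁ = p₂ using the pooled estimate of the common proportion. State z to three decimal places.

z = 2.180

p̂₁ = 111/799 = 0.138924, p̂₂ = 316/2850 = 0.110877.
Pooled p̂ = (111+316)/(799+2850) = 427/3649 = 0.117018.
SE = √(p̂(1−p̂)(1/n₁+1/n₂)) = √(0.117018·0.882982·0.00160244) = √(0.000165572) = 0.012867.
z = (0.138924 − 0.110877)/0.012867 = 0.028047/0.012867 = 2.180.
Two-sided p-value ≈ 2·Φ(−2.180) = 0.0293, so at α = 0.01 we fail to reject H₀.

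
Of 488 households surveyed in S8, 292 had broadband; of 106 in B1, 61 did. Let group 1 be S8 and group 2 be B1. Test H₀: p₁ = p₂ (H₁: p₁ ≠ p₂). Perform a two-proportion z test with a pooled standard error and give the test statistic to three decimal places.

z = 0.435

p̂₁ = 292/488 = 0.59836, p̂₂ = 61/106 = 0.57547.
Pooled p̂ = (292+61)/(488+106) = 353/594 = 0.59428.
SE = √(p̂(1−p̂)(1/n₁+1/n₂)) = √(0.59428·0.40572·0.0114831) = √(0.00276872) = 0.05262.
z = (0.59836 − 0.57547)/0.05262 = 0.02289/0.05262 = 0.435.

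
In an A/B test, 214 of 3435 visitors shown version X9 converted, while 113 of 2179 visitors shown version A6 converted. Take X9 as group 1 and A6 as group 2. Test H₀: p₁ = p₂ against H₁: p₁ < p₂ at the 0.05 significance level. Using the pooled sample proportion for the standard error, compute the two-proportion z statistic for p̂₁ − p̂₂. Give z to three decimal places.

p̂₁ = 214/3435 = 0.062300, p̂₂ = 113/2179 = 0.051859.
Pooled p̂ = (214+113)/(3435+2179) = 327/5614 = 0.058247.
SE = √(p̂(1−p̂)(1/n₁+1/n₂)) = √(0.058247·0.941753·0.000750047) = √(4.11434e-05) = 0.006414.
z = (0.062300 − 0.051859)/0.006414 = 0.010441/0.006414 = 1.628.
p-value = P(Z < 1.628) ≈ 0.9482. With α = 0.05, fail to reject H₀.

z = 1.628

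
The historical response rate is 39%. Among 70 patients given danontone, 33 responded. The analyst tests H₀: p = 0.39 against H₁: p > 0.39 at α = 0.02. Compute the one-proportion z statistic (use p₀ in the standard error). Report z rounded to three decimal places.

z = 1.397

p̂ = 33/70 ≈ 0.47143.
Under H₀, SE = √(0.39·0.61/70) = √(0.00339857) = 0.05830.
z = (0.47143 − 0.39)/0.05830 = 0.08143/0.05830 = 1.397.
p-value = P(Z > 1.397) ≈ 0.0812, so at α = 0.02 we fail to reject H₀.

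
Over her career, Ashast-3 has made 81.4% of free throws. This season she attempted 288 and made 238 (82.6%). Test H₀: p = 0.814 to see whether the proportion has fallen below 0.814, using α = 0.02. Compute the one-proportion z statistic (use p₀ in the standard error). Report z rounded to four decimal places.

z = 0.5403

p̂ = 238/288 ≈ 0.826389.
Under H₀, SE = √(0.814·0.186/288) = √(0.000525708) = 0.022928.
z = (0.826389 − 0.814)/0.022928 = 0.012389/0.022928 = 0.5403.
p-value = P(Z < 0.540) ≈ 0.7055; since p > α = 0.02, fail to reject H₀.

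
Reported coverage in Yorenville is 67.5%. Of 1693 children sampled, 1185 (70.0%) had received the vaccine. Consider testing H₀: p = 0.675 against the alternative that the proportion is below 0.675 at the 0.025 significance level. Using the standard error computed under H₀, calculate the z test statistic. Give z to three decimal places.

p̂ = 1185/1693 ≈ 0.699941.
Standard error under H₀: √(0.675×0.325/1693) = 0.011383.
z = (0.699941 − 0.675)/0.011383 = 0.024941/0.011383 = 2.191.
p-value = P(Z < 2.191) ≈ 0.9858, so at α = 0.025 we fail to reject H₀.

z = 2.191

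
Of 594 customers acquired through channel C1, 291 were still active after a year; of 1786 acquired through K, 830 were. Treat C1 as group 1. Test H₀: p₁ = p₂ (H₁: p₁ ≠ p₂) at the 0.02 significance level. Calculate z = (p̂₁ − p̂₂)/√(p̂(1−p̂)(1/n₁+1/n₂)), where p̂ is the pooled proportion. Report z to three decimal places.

z = 1.065

p̂₁ = 291/594 = 0.48990, p̂₂ = 830/1786 = 0.46473.
Pooled p̂ = (291+830)/(594+1786) = 1121/2380 = 0.47101.
SE = √(0.249159 × 0.00224341) = 0.02364.
z = (0.48990 − 0.46473)/0.02364 = 0.02517/0.02364 = 1.065.
Two-sided p-value ≈ 2·Φ(−1.065) = 0.2870. With α = 0.02, fail to reject H₀.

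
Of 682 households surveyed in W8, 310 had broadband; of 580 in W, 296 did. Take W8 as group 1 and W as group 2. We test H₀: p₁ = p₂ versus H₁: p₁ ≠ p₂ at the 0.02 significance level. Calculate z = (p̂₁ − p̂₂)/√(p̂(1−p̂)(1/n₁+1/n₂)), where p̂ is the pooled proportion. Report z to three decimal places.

z = -1.977

p̂₁ = 310/682 = 0.45455, p̂₂ = 296/580 = 0.51034.
Pooled p̂ = (310+296)/(682+580) = 606/1262 = 0.48019.
SE = √(0.249608 × 0.00319041) = 0.02822.
z = (0.45455 − 0.51034)/0.02822 = -0.05579/0.02822 = -1.977.
Two-sided p-value ≈ 2·Φ(−1.977) = 0.0480. With α = 0.02, fail to reject H₀.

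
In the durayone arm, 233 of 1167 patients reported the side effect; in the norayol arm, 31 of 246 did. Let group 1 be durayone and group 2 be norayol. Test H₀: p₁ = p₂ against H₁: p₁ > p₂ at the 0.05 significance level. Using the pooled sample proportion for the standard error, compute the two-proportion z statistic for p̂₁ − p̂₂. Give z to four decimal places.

z = 2.6930

p̂₁ = 233/1167 = 0.1996572, p̂₂ = 31/246 = 0.1260163.
Pooled p̂ = (233+31)/(1167+246) = 264/1413 = 0.1868365.
SE = √(0.151929 × 0.00492194) = 0.0273456.
z = (0.1996572 − 0.1260163)/0.0273456 = 0.0736409/0.0273456 = 2.6930.
p-value = P(Z > 2.693) ≈ 0.0035. With α = 0.05, reject H₀.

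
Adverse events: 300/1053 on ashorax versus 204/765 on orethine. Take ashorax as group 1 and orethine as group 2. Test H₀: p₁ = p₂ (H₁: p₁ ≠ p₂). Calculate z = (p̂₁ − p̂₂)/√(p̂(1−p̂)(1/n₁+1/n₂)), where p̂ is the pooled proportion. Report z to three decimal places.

z = 0.857

p̂₁ = 300/1053 ≈ 0.28490, p̂₂ = 204/765 ≈ 0.26667.
Pooled p̂ = (300+204)/(1053+765) = 504/1818 = 0.27723.
SE = √(p̂(1−p̂)(1/n₁+1/n₂)) = √(0.27723·0.72277·0.00225686) = √(0.000452212) = 0.02127.
z = (0.28490 − 0.26667)/0.02127 = 0.01823/0.02127 = 0.857.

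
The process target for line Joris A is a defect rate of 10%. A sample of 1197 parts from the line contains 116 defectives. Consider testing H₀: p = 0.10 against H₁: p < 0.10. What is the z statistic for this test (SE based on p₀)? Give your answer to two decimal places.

z = -0.36

p̂ = 116/1197 ≈ 0.0969.
Under H₀, SE = √(0.1·0.9/1197) = √(7.5188e-05) = 0.0087.
z = (0.0969 − 0.1)/0.0087 = -0.0031/0.0087 = -0.36.
p-value = P(Z < -0.356) ≈ 0.3607.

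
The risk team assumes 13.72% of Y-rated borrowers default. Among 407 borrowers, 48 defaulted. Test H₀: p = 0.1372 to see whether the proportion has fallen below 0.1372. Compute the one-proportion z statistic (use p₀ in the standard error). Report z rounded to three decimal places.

z = -1.130

p̂ = 48/407 = 0.11794.
Under H₀, SE = √(0.1372·0.8628/407) = √(0.000290851) = 0.01705.
z = (0.11794 − 0.1372)/0.01705 = -0.01926/0.01705 = -1.130.
p-value = P(Z < -1.130) ≈ 0.1293.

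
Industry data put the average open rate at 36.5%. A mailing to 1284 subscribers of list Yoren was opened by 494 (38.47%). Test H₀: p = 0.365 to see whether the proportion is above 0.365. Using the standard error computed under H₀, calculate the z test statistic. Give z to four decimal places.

p̂ = 494/1284 = 0.384735.
Under H₀, SE = √(0.365·0.635/1284) = √(0.00018051) = 0.013435.
z = (0.384735 − 0.365)/0.013435 = 0.019735/0.013435 = 1.4689.

z = 1.4689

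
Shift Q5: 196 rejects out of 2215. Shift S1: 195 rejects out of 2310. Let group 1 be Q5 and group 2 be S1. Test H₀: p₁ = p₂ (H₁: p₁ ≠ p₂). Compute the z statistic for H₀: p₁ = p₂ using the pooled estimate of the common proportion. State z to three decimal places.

p̂₁ = 196/2215 = 0.08849, p̂₂ = 195/2310 = 0.08442.
Pooled p̂ = (196+195)/(2215+2310) = 391/4525 = 0.08641.
SE = √(p̂(1−p̂)(1/n₁+1/n₂)) = √(0.08641·0.91359·0.000884368) = √(6.98141e-05) = 0.00836.
z = (0.08849 − 0.08442)/0.00836 = 0.00407/0.00836 = 0.487.

z = 0.487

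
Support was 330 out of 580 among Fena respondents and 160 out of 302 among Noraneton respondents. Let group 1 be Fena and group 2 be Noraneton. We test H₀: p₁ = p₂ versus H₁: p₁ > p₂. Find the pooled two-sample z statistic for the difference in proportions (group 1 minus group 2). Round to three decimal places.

p̂₁ = 330/580 = 0.56897, p̂₂ = 160/302 = 0.52980.
Pooled p̂ = (330+160)/(580+302) = 490/882 = 0.55556.
SE = √(p̂(1−p̂)(1/n₁+1/n₂)) = √(0.55556·0.44444·0.0050354) = √(0.00124331) = 0.03526.
z = (0.56897 − 0.52980)/0.03526 = 0.03917/0.03526 = 1.111.

z = 1.111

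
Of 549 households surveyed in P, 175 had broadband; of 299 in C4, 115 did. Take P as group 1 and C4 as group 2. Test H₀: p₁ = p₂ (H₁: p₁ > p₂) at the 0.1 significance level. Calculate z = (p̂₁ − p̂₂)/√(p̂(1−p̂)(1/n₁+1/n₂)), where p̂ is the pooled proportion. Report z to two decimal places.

z = -1.93

p̂₁ = 175/549 = 0.3188, p̂₂ = 115/299 = 0.3846.
Pooled p̂ = (175+115)/(549+299) = 290/848 = 0.3420.
SE = √(p̂(1−p̂)(1/n₁+1/n₂)) = √(0.3420·0.6580·0.00516598) = √(0.0011625) = 0.0341.
z = (0.3188 − 0.3846)/0.0341 = -0.0658/0.0341 = -1.93.
p-value = P(Z > -1.931) ≈ 0.9733; since p > α = 0.1, fail to reject H₀.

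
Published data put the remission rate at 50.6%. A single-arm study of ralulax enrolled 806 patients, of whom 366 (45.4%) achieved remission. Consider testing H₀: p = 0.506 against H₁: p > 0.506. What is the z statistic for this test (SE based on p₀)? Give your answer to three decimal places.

z = -2.947

p̂ = 366/806 = 0.4540943.
SE = √(p₀(1−p₀)/n) = √(0.24996/806) = 0.0176105.
z = (0.4540943 − 0.506)/0.0176105 = -0.0519057/0.0176105 = -2.947.
p-value = P(Z > -2.947) ≈ 0.9984.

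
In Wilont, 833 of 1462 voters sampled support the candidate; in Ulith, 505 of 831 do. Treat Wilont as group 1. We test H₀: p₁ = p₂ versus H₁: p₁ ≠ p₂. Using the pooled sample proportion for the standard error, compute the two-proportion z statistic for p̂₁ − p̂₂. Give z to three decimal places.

p̂₁ = 833/1462 ≈ 0.56977, p̂₂ = 505/831 ≈ 0.60770.
Pooled p̂ = (833+505)/(1462+831) = 1338/2293 = 0.58352.
SE = √(0.243025 × 0.00188736) = 0.02142.
z = (0.56977 − 0.60770)/0.02142 = -0.03793/0.02142 = -1.771.
Two-sided p-value ≈ 2·Φ(−1.771) = 0.0765.

z = -1.771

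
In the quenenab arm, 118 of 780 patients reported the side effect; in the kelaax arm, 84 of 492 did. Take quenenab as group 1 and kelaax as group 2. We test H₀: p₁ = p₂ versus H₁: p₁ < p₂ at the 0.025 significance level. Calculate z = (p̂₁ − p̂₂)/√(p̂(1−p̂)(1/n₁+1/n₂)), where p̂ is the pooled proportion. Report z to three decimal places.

p̂₁ = 118/780 = 0.15128, p̂₂ = 84/492 = 0.17073.
Pooled p̂ = (118+84)/(780+492) = 202/1272 = 0.15881.
SE = √(p̂(1−p̂)(1/n₁+1/n₂)) = √(0.15881·0.84119·0.00331457) = √(0.00044278) = 0.02104.
z = (0.15128 − 0.17073)/0.02104 = -0.01945/0.02104 = -0.924.
p-value = P(Z < -0.924) ≈ 0.1777, so at α = 0.025 we fail to reject H₀.

z = -0.924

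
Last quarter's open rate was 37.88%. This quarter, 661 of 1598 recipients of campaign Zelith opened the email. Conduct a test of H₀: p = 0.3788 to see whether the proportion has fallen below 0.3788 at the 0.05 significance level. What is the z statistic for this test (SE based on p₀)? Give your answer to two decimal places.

z = 2.87

p̂ = 661/1598 ≈ 0.41364.
Under H₀, SE = √(0.3788·0.6212/1598) = √(0.000147253) = 0.01213.
z = (0.41364 − 0.3788)/0.01213 = 0.03484/0.01213 = 2.87.
p-value = P(Z < 2.871) ≈ 0.9980, so at α = 0.05 we fail to reject H₀.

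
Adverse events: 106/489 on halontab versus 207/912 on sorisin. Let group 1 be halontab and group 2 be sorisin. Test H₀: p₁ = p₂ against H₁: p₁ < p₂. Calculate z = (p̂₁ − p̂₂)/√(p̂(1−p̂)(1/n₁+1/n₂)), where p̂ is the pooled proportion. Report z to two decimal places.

p̂₁ = 106/489 = 0.2168, p̂₂ = 207/912 = 0.2270.
Pooled p̂ = (106+207)/(489+912) = 313/1401 = 0.2234.
SE = √(p̂(1−p̂)(1/n₁+1/n₂)) = √(0.2234·0.7766·0.00314148) = √(0.000545044) = 0.0233.
z = (0.2168 − 0.2270)/0.0233 = -0.0102/0.0233 = -0.44.
p-value = P(Z < -0.437) ≈ 0.3310.

z = -0.44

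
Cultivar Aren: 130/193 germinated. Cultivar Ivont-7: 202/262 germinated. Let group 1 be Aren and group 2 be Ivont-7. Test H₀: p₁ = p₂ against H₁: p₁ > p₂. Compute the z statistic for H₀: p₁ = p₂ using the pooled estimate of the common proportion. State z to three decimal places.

p̂₁ = 130/193 ≈ 0.67358, p̂₂ = 202/262 ≈ 0.77099.
Pooled p̂ = (130+202)/(193+262) = 332/455 = 0.72967.
SE = √(p̂(1−p̂)(1/n₁+1/n₂)) = √(0.72967·0.27033·0.00899814) = √(0.0017749) = 0.04213.
z = (0.67358 − 0.77099)/0.04213 = -0.09741/0.04213 = -2.312.
p-value = P(Z > -2.312) ≈ 0.9896.

z = -2.312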